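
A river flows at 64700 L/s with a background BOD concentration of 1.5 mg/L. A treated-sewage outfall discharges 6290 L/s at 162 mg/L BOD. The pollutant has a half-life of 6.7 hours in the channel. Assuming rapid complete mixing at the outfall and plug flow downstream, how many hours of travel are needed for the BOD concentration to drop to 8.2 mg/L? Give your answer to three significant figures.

Mixed concentration C = ΣQC/ΣQ = (64700·1.500 + 6290·162.0) / 70990 = 1116000/70990 = 15.72 mg/L.
Half-life 6.7 h → k = ln 2 / 6.7 = 0.1035 h⁻¹ = 2.483 d⁻¹.
15.72·exp(−k·t) = 8.2 → t = ln(15.72/8.2)/k = 22650 s = 6.291 h.

6.29 h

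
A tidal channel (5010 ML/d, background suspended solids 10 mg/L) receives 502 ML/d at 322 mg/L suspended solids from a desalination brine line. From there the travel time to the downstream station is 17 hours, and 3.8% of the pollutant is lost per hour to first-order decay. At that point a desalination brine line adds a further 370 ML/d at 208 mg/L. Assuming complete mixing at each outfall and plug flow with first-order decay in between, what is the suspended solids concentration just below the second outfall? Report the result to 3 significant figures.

Mass balance: C = (5010·10.00 + 502.0·322.0) / 5512 = 211700/5512 = 38.42 mg/L; combined flow 5512 ML/d.
3.8%/h lost → k = −ln(1 − 0.038) = 0.03874 h⁻¹.
Applying C = C₀e^(−kt): 38.42 × 0.5176 = 19.88 mg/L.
Second outfall: C = (5512·19.88 + 370.0·208.0)/5882 = 31.72 mg/L.

31.7 mg/L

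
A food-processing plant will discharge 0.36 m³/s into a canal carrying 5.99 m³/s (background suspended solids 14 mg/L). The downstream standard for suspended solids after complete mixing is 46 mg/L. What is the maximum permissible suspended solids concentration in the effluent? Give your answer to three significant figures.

578 mg/L

At the limit, (Qr·Cr + Qe·Cₑ)/(Qr + Qe) = 46:
Cₑ = (6.350·46 − 5.990·14.00) / 0.3600 = 578.4 mg/L.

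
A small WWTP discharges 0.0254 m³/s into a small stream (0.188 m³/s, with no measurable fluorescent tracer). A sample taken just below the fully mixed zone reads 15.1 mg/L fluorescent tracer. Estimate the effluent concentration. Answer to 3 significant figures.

Mass balance: 0.1880·0 + 0.02540·Cₑ = 0.2134·15.10
→ Cₑ = (0.2134·15.10 − 0.1880·0) / 0.02540 = 126.9 mg/L.

127 mg/L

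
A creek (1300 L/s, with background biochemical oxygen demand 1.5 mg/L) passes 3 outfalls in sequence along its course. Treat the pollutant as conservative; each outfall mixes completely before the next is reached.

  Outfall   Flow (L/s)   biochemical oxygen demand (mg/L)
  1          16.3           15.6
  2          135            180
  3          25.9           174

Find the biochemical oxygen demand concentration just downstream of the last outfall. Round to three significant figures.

21.0 mg/L

Outfall 1: combined Q = 1316 L/s; C = (1300·1.500 + 16.30·15.60)/1316 = 1.675 mg/L.
Outfall 2: combined Q = 1451 L/s; C = (1316·1.675 + 135.0·180.0)/1451 = 18.26 mg/L.
Outfall 3: combined Q = 1477 L/s; C = (1451·18.26 + 25.90·174.0)/1477 = 20.99 mg/L.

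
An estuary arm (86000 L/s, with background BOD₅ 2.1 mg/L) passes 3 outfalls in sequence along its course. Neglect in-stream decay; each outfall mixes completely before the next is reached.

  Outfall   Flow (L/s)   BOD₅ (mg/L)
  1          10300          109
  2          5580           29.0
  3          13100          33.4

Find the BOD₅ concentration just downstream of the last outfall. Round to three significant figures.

Below outfall 1: Q → 96300 L/s, C = (86000·2.100 + 10300·109.0)/96300 = 13.53 mg/L.
Below outfall 2: Q → 101900 L/s, C = (96300·13.53 + 5580·29.00)/101900 = 14.38 mg/L.
Below outfall 3: Q → 115000 L/s, C = (101900·14.38 + 13100·33.40)/115000 = 16.55 mg/L.

16.5 mg/L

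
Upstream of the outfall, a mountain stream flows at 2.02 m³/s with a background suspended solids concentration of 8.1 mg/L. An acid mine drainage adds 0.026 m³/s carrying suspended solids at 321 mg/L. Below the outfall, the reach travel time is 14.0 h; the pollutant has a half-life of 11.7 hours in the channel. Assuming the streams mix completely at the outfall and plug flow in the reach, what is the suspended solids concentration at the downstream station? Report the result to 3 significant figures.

Mixed concentration C = ΣQC/ΣQ = (2.020·8.100 + 0.02600·321.0) / 2.046 = 24.71/2.046 = 12.08 mg/L.
Half-life 11.7 h → k = ln 2 / 11.7 = 0.05924 h⁻¹ = 1.422 d⁻¹.
After decay, C = 12.08 × e^(−kt) = 12.08 × 0.4363 = 5.269 mg/L.

5.27 mg/L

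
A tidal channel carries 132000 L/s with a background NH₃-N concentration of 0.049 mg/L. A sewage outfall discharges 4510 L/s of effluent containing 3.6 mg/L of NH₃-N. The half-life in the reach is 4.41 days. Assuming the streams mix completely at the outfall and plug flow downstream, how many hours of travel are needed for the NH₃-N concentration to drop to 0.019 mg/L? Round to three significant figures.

Mass balance: C = (132000·0.04900 + 4510·3.600) / 136500 = 22700/136500 = 0.1663 mg/L.
Half-life 4.41 d → k = ln 2 / 4.41 = 0.1572 d⁻¹.
0.1663·exp(−k·t) = 0.019 → t = ln(0.1663/0.019)/k = 1193000 s = 331.3 h.

331 h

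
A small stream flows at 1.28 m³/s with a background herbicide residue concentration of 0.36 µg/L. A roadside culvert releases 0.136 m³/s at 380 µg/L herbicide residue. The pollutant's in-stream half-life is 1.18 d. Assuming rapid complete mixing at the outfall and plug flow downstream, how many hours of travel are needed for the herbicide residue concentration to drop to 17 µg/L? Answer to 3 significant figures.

31.6 h

Mass balance: C = (1.280·0.3600 + 0.1360·380.0) / 1.416 = 52.14/1.416 = 36.82 µg/L.
Half-life 1.18 d → k = ln 2 / 1.18 = 0.5874 d⁻¹.
36.82·exp(−k·t) = 17 → t = ln(36.82/17)/k = 113700 s = 31.58 h.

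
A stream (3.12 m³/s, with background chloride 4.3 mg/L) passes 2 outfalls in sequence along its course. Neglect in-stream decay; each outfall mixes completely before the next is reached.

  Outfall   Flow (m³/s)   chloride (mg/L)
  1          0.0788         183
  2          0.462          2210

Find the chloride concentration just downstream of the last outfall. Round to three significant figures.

287 mg/L

Outfall 1: combined Q = 3.199 m³/s; C = (3.120·4.300 + 0.07880·183.0)/3.199 = 8.702 mg/L.
Outfall 2: combined Q = 3.661 m³/s; C = (3.199·8.702 + 0.4620·2210)/3.661 = 286.5 mg/L.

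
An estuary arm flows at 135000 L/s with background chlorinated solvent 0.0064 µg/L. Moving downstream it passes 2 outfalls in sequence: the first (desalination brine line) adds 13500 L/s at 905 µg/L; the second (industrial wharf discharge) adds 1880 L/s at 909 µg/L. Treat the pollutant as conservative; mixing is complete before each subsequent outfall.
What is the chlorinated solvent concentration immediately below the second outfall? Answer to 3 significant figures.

Outfall 1: combined Q = 148500 L/s; C = (135000·0.006400 + 13500·905.0)/148500 = 82.28 µg/L.
Outfall 2: combined Q = 150400 L/s; C = (148500·82.28 + 1880·909.0)/150400 = 92.61 µg/L.

92.6 µg/L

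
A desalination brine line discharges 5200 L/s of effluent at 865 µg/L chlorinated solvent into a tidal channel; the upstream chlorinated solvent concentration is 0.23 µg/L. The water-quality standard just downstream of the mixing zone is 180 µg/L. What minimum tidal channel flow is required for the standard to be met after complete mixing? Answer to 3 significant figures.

19800 L/s

Set C_mix = 180: (Q·0.2300 + 5200·865.0) / (Q + 5200) = 180
→ Q = 5200·(865.0 − 180)/(180 − 0.2300) = 19810 L/s.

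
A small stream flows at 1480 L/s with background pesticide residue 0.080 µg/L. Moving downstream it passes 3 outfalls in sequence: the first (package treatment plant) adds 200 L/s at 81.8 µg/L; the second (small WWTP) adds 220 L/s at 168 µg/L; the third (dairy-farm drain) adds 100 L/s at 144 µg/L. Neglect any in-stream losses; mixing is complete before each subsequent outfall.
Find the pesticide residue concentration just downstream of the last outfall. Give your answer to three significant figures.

Below outfall 1: Q → 1680 L/s, C = (1480·0.08000 + 200.0·81.80)/1680 = 9.809 µg/L.
Below outfall 2: Q → 1900 L/s, C = (1680·9.809 + 220.0·168.0)/1900 = 28.13 µg/L.
Below outfall 3: Q → 2000 L/s, C = (1900·28.13 + 100.0·144.0)/2000 = 33.92 µg/L.

33.9 µg/L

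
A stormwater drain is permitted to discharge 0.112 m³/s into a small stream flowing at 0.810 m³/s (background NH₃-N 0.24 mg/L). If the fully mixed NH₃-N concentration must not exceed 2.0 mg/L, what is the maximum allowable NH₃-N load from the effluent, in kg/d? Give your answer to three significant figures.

143 kg/d

Mass balance at the limit: 0.8100·0.2400 + 0.1120·Cₑ = 0.9220·2.0 → Cₑ = 14.73 mg/L.
Load = 0.1120 m³/s × 14.73 g/m³ × 86 400 s/d = 142.5 kg/d.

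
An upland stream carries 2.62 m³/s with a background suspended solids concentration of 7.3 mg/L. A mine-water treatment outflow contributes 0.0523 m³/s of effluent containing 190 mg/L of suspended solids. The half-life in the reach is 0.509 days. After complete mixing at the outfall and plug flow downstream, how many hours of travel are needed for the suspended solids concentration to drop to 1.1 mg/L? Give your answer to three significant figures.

40.4 h

Mass balance: C = (2.620·7.300 + 0.05230·190.0) / 2.672 = 29.06/2.672 = 10.88 mg/L.
Half-life 0.509 d → k = ln 2 / 0.509 = 1.362 d⁻¹.
10.88·exp(−k·t) = 1.1 → t = ln(10.88/1.1)/k = 145400 s = 40.38 h.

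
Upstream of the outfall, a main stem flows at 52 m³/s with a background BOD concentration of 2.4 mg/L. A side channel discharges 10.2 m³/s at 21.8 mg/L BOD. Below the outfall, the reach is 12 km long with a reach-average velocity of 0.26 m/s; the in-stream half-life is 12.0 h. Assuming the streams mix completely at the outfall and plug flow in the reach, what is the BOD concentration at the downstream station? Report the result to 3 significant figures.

2.66 mg/L

Mass balance: C = (52.00·2.400 + 10.20·21.80) / 62.20 = 347.2/62.20 = 5.581 mg/L.
Travel time t = 12·1000 / 0.26 = 46150 s = 12.82 h.
Half-life 12.0 h → k = ln 2 / 12.0 = 0.05776 h⁻¹ = 1.386 d⁻¹.
Applying C = C₀e^(−kt): 5.581 × 0.4769 = 2.661 mg/L.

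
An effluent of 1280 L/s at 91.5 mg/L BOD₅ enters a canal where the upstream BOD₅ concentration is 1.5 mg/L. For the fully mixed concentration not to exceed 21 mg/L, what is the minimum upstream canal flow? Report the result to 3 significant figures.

4630 L/s

Set C_mix = 21: (Q·1.500 + 1280·91.50) / (Q + 1280) = 21
→ Q = 1280·(91.50 − 21)/(21 − 1.500) = 4628 L/s.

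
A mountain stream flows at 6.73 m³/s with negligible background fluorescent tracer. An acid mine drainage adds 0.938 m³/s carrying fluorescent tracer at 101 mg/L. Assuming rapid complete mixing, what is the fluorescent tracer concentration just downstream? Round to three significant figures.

Mass balance: C = (6.730·0 + 0.9380·101.0) / 7.668 = 94.74/7.668 = 12.35 mg/L.

12.4 mg/L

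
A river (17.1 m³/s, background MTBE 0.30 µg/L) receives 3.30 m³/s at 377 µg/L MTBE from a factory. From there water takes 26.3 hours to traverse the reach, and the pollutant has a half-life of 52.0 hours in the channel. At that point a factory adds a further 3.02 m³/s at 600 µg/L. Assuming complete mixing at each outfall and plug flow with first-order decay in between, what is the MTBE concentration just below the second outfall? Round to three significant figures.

After mixing, C = (17.10·0.3000 + 3.300·377.0) / 20.40 = 1249/20.40 = 61.24 µg/L; combined flow 20.40 m³/s.
Half-life 52.0 h → k = ln 2 / 52.0 = 0.01333 h⁻¹ = 0.3199 d⁻¹.
Decay over the reach: 61.24·exp(−kt) = 61.24·0.7043 = 43.13 µg/L.
Second outfall: C = (20.40·43.13 + 3.020·600.0)/23.42 = 114.9 µg/L.

115 µg/L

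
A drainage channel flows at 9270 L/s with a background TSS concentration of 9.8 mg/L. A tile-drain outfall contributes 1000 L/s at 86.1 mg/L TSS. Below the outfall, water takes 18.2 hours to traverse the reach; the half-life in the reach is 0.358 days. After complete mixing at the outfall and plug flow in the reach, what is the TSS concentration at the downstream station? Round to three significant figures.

3.97 mg/L

Flow-weighted average: C = (9270·9.800 + 1000·86.10) / 10270 = 176900/10270 = 17.23 mg/L.
Half-life 0.358 d → k = ln 2 / 0.358 = 1.936 d⁻¹.
Decay over the reach: 17.23·exp(−kt) = 17.23·0.2303 = 3.968 mg/L.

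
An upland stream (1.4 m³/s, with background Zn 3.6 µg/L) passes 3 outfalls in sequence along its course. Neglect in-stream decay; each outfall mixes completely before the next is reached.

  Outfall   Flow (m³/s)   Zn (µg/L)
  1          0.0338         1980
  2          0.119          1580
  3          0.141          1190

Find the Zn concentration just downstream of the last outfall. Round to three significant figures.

253 µg/L

Below outfall 1: Q → 1.434 m³/s, C = (1.400·3.600 + 0.03380·1980)/1.434 = 50.19 µg/L.
Below outfall 2: Q → 1.553 m³/s, C = (1.434·50.19 + 0.1190·1580)/1.553 = 167.4 µg/L.
Below outfall 3: Q → 1.694 m³/s, C = (1.553·167.4 + 0.1410·1190)/1.694 = 252.6 µg/L.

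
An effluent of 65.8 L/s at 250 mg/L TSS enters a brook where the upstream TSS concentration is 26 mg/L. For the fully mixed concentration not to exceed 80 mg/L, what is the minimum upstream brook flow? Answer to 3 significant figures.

207 L/s

Set C_mix = 80: (Q·26.00 + 65.80·250.0) / (Q + 65.80) = 80
→ Q = 65.80·(250.0 − 80)/(80 − 26.00) = 207.1 L/s.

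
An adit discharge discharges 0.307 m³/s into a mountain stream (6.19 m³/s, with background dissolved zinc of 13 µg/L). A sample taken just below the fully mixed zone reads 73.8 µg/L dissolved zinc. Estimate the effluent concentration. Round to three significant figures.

1300 µg/L

Mass balance: 6.190·13.00 + 0.3070·Cₑ = 6.497·73.80
→ Cₑ = (6.497·73.80 − 6.190·13.00) / 0.3070 = 1300 µg/L.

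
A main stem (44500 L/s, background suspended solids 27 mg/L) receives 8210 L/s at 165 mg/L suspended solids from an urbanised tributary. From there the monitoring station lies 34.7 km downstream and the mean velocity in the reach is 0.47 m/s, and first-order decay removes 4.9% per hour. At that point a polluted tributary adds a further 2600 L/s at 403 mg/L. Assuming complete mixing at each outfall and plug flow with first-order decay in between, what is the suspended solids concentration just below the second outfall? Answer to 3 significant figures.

35.4 mg/L

Flow-weighted average: C = (44500·27.00 + 8210·165.0) / 52710 = 2556000/52710 = 48.49 mg/L; combined flow 52710 L/s.
Travel time t = 34.7·1000 / 0.47 = 73830 s = 20.51 h.
4.9%/h lost → k = −ln(1 − 0.049) = 0.05024 h⁻¹.
First-order decay: C = 48.49·exp(−k·t) = 48.49·0.3569 = 17.31 mg/L.
At the second outfall, C = (52710·17.31 + 2600·403.0) / (52710 + 2600) = 35.44 mg/L.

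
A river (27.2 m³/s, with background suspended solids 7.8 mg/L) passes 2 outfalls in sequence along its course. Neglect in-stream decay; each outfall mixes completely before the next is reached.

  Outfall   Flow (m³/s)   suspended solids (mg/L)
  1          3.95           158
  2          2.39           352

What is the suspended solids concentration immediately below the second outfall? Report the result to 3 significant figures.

After outfall 1: Q = 27.20 + 3.950 = 31.15 m³/s; C = (27.20·7.800 + 3.950·158.0)/31.15 = 26.85 mg/L.
After outfall 2: Q = 31.15 + 2.390 = 33.54 m³/s; C = (31.15·26.85 + 2.390·352.0)/33.54 = 50.02 mg/L.

50.0 mg/L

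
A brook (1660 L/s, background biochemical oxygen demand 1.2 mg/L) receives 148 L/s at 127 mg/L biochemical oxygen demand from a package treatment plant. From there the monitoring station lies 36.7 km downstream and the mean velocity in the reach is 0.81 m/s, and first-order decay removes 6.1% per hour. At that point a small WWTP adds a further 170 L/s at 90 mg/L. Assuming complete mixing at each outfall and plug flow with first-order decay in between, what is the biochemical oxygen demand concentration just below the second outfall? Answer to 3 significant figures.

Flow-weighted average: C = (1660·1.200 + 148.0·127.0) / 1808 = 20790/1808 = 11.50 mg/L; combined flow 1808 L/s.
Travel time t = 36.7·1000 / 0.81 = 45310 s = 12.59 h.
6.1%/h lost → k = −ln(1 − 0.061) = 0.06294 h⁻¹.
Applying C = C₀e^(−kt): 11.50 × 0.4529 = 5.207 mg/L.
At the second outfall, C = (1808·5.207 + 170.0·90.00) / (1808 + 170.0) = 12.49 mg/L.

12.5 mg/L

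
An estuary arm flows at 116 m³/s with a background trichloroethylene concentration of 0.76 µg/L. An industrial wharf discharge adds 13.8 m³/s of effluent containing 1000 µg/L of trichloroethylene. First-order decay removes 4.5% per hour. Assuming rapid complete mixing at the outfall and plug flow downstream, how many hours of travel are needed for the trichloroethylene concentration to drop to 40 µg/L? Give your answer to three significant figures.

21.4 h

Conservation of mass: C = (116.0·0.7600 + 13.80·1000) / 129.8 = 13890/129.8 = 107.0 µg/L.
4.5%/h lost → k = −ln(1 − 0.045) = 0.04604 h⁻¹.
107.0·exp(−k·t) = 40 → t = ln(107.0/40)/k = 76930 s = 21.37 h.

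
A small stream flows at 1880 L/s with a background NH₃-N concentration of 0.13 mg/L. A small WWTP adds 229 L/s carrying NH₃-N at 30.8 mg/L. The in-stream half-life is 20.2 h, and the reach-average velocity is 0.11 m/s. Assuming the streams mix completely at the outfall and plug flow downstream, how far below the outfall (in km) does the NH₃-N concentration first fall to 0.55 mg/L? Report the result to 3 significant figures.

Mixed concentration C = ΣQC/ΣQ = (1880·0.1300 + 229.0·30.80) / 2109 = 7298/2109 = 3.460 mg/L.
Half-life 20.2 h → k = ln 2 / 20.2 = 0.03431 h⁻¹ = 0.8235 d⁻¹.
Set 3.460·exp(−k·t) = 0.55 → t = ln(3.460/0.55)/k = 193000 s = 53.60 h.
Distance = v·t = 0.11·193000 = 21220 m = 21.22 km.

21.2 km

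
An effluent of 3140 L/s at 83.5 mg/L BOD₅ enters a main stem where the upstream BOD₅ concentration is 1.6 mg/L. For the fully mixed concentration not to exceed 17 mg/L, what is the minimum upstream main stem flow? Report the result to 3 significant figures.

Set C_mix = 17: (Q·1.600 + 3140·83.50) / (Q + 3140) = 17
→ Q = 3140·(83.50 − 17)/(17 − 1.600) = 13560 L/s.

13600 L/s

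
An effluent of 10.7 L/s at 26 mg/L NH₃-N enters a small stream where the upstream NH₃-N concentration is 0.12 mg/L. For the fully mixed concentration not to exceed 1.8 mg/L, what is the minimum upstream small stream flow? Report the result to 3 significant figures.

154 L/s

Set C_mix = 1.8: (Q·0.1200 + 10.70·26.00) / (Q + 10.70) = 1.8
→ Q = 10.70·(26.00 − 1.8)/(1.8 − 0.1200) = 154.1 L/s.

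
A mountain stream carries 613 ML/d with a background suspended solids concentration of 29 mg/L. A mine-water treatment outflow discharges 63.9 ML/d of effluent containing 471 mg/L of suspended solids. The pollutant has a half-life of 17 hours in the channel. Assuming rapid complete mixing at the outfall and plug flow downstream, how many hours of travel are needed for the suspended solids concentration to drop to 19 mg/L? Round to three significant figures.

Flow-weighted average: C = (613.0·29.00 + 63.90·471.0) / 676.9 = 47870/676.9 = 70.73 mg/L.
Half-life 17 h → k = ln 2 / 17 = 0.04077 h⁻¹ = 0.9786 d⁻¹.
70.73·exp(−k·t) = 19 → t = ln(70.73/19)/k = 116000 s = 32.24 h.

32.2 h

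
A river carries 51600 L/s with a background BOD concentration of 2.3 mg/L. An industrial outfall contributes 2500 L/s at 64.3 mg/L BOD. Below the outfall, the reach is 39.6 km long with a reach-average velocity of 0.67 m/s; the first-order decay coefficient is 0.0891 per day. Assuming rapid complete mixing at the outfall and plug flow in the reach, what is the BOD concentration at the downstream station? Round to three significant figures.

4.86 mg/L

After mixing, C = (51600·2.300 + 2500·64.30) / 54100 = 279400/54100 = 5.165 mg/L.
Travel time t = 39.6·1000 / 0.67 = 59100 s = 16.42 h.
After decay, C = 5.165 × e^(−kt) = 5.165 × 0.9409 = 4.860 mg/L.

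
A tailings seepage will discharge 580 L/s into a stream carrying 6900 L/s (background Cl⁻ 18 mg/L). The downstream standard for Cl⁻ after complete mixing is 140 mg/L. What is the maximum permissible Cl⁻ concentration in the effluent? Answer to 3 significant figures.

1590 mg/L

At the limit, (Qr·Cr + Qe·Cₑ)/(Qr + Qe) = 140:
Cₑ = (7480·140 − 6900·18.00) / 580.0 = 1591 mg/L.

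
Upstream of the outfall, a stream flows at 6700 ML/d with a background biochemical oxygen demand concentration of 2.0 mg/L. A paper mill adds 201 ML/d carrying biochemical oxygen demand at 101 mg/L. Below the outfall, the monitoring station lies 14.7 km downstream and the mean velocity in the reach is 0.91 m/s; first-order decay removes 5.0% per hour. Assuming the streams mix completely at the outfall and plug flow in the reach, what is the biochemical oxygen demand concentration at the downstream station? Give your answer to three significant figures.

After mixing, C = (6700·2.000 + 201.0·101.0) / 6901 = 33700/6901 = 4.883 mg/L.
Travel time t = 14.7·1000 / 0.91 = 16150 s = 4.487 h.
5.0%/h lost → k = −ln(1 − 0.05) = 0.05129 h⁻¹.
Applying C = C₀e^(−kt): 4.883 × 0.7944 = 3.879 mg/L.

3.88 mg/L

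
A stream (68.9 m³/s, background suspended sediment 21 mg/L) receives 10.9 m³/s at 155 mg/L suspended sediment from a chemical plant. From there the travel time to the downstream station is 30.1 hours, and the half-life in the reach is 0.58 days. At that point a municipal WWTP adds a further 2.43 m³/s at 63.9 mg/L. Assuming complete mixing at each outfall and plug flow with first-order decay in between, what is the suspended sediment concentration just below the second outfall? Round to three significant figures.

Conservation of mass: C = (68.90·21.00 + 10.90·155.0) / 79.80 = 3136/79.80 = 39.30 mg/L; combined flow 79.80 m³/s.
Half-life 0.58 d → k = ln 2 / 0.58 = 1.195 d⁻¹.
First-order decay: C = 39.30·exp(−k·t) = 39.30·0.2234 = 8.780 mg/L.
At the second outfall, C = (79.80·8.780 + 2.430·63.90) / (79.80 + 2.430) = 10.41 mg/L.

10.4 mg/L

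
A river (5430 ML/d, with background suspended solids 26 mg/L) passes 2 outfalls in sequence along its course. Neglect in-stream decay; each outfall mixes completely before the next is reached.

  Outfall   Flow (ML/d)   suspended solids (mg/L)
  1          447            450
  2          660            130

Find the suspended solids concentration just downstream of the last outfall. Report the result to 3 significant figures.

After outfall 1: Q = 5430 + 447.0 = 5877 ML/d; C = (5430·26.00 + 447.0·450.0)/5877 = 58.25 mg/L.
After outfall 2: Q = 5877 + 660.0 = 6537 ML/d; C = (5877·58.25 + 660.0·130.0)/6537 = 65.49 mg/L.

65.5 mg/L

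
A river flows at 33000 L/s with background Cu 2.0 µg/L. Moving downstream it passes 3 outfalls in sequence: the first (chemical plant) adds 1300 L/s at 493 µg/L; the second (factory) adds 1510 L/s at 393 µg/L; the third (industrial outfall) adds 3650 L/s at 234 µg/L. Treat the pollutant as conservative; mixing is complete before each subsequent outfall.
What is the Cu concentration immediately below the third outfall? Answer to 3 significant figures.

Outfall 1: combined Q = 34300 L/s; C = (33000·2.000 + 1300·493.0)/34300 = 20.61 µg/L.
Outfall 2: combined Q = 35810 L/s; C = (34300·20.61 + 1510·393.0)/35810 = 36.31 µg/L.
Outfall 3: combined Q = 39460 L/s; C = (35810·36.31 + 3650·234.0)/39460 = 54.60 µg/L.

54.6 µg/L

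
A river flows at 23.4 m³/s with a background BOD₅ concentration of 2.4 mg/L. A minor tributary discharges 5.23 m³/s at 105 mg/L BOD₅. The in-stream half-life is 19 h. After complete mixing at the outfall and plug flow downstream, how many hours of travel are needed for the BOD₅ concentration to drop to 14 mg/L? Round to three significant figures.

11.3 h

Conservation of mass: C = (23.40·2.400 + 5.230·105.0) / 28.63 = 605.3/28.63 = 21.14 mg/L.
Half-life 19 h → k = ln 2 / 19 = 0.03648 h⁻¹ = 0.8756 d⁻¹.
21.14·exp(−k·t) = 14 → t = ln(21.14/14)/k = 40680 s = 11.30 h.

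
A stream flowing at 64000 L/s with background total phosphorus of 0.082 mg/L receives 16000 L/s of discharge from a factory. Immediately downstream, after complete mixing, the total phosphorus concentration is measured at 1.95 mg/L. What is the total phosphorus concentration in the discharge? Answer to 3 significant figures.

9.42 mg/L

Mass balance: 64000·0.08200 + 16000·Cₑ = 80000·1.950
→ Cₑ = (80000·1.950 − 64000·0.08200) / 16000 = 9.422 mg/L.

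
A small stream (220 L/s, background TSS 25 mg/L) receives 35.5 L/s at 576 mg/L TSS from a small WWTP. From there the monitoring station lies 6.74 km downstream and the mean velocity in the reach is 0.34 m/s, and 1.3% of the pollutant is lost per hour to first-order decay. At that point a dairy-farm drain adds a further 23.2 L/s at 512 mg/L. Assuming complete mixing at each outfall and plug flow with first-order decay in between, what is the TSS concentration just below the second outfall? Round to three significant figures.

Mass balance: C = (220.0·25.00 + 35.50·576.0) / 255.5 = 25950/255.5 = 101.6 mg/L; combined flow 255.5 L/s.
Travel time t = 6.74·1000 / 0.34 = 19820 s = 5.507 h.
1.3%/h lost → k = −ln(1 − 0.013) = 0.01309 h⁻¹.
First-order decay: C = 101.6·exp(−k·t) = 101.6·0.9305 = 94.50 mg/L.
At the second outfall, C = (255.5·94.50 + 23.20·512.0) / (255.5 + 23.20) = 129.3 mg/L.

129 mg/L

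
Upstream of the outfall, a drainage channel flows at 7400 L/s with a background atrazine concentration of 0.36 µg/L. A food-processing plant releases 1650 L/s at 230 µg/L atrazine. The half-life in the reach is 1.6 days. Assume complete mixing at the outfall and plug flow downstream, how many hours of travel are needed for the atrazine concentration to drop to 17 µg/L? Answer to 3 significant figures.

Flow-weighted average: C = (7400·0.3600 + 1650·230.0) / 9050 = 382200/9050 = 42.23 µg/L.
Half-life 1.6 d → k = ln 2 / 1.6 = 0.4332 d⁻¹.
42.23·exp(−k·t) = 17 → t = ln(42.23/17)/k = 181500 s = 50.41 h.

50.4 h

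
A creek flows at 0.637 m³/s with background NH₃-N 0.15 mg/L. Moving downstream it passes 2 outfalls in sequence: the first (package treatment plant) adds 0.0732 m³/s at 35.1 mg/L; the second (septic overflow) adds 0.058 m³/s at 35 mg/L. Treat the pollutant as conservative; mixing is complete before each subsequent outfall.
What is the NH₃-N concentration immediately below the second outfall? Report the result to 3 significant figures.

After outfall 1: Q = 0.6370 + 0.07320 = 0.7102 m³/s; C = (0.6370·0.1500 + 0.07320·35.10)/0.7102 = 3.752 mg/L.
After outfall 2: Q = 0.7102 + 0.05800 = 0.7682 m³/s; C = (0.7102·3.752 + 0.05800·35.00)/0.7682 = 6.112 mg/L.

6.11 mg/L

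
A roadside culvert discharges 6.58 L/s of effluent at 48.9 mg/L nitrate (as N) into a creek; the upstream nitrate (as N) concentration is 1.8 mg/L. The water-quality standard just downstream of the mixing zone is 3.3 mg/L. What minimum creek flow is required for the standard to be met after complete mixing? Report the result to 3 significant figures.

Set C_mix = 3.3: (Q·1.800 + 6.580·48.90) / (Q + 6.580) = 3.3
→ Q = 6.580·(48.90 − 3.3)/(3.3 − 1.800) = 200.0 L/s.

200 L/s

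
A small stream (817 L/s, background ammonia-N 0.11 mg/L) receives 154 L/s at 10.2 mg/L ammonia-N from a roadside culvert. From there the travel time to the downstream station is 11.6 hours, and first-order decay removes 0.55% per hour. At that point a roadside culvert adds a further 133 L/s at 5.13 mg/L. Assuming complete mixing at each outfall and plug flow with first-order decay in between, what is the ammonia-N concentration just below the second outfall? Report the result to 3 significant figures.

2.03 mg/L

Mixed concentration C = ΣQC/ΣQ = (817.0·0.1100 + 154.0·10.20) / 971.0 = 1661/971.0 = 1.710 mg/L; combined flow 971.0 L/s.
0.55%/h lost → k = −ln(1 − 0.0055) = 0.005515 h⁻¹.
After decay, C = 1.710 × e^(−kt) = 1.710 × 0.9380 = 1.604 mg/L.
Second outfall: C = (971.0·1.604 + 133.0·5.130)/1104 = 2.029 mg/L.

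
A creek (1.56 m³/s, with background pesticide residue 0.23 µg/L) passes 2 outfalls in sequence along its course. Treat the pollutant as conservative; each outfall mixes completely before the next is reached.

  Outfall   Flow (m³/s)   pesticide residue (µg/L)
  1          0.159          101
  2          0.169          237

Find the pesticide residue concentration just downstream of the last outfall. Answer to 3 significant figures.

29.9 µg/L

Below outfall 1: Q → 1.719 m³/s, C = (1.560·0.2300 + 0.1590·101.0)/1.719 = 9.551 µg/L.
Below outfall 2: Q → 1.888 m³/s, C = (1.719·9.551 + 0.1690·237.0)/1.888 = 29.91 µg/L.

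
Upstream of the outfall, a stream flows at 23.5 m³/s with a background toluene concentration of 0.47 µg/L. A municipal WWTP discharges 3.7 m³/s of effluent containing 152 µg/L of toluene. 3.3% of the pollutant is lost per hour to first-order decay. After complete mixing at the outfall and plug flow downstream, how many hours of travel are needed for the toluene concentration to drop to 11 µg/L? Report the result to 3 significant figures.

19.4 h

Flow-weighted average: C = (23.50·0.4700 + 3.700·152.0) / 27.20 = 573.4/27.20 = 21.08 µg/L.
3.3%/h lost → k = −ln(1 − 0.033) = 0.03356 h⁻¹.
21.08·exp(−k·t) = 11 → t = ln(21.08/11)/k = 69790 s = 19.39 h.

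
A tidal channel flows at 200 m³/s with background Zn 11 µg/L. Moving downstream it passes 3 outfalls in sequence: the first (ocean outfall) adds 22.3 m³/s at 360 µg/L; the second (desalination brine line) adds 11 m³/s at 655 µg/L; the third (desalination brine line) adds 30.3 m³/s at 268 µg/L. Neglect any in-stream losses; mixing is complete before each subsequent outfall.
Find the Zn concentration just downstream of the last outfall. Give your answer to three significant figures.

96.9 µg/L

Below outfall 1: Q → 222.3 m³/s, C = (200.0·11.00 + 22.30·360.0)/222.3 = 46.01 µg/L.
Below outfall 2: Q → 233.3 m³/s, C = (222.3·46.01 + 11.00·655.0)/233.3 = 74.72 µg/L.
Below outfall 3: Q → 263.6 m³/s, C = (233.3·74.72 + 30.30·268.0)/263.6 = 96.94 µg/L.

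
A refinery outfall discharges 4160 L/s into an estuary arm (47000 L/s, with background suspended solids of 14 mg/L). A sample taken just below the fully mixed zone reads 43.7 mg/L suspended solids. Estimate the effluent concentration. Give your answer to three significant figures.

379 mg/L

Mass balance: 47000·14.00 + 4160·Cₑ = 51160·43.70
→ Cₑ = (51160·43.70 − 47000·14.00) / 4160 = 379.3 mg/L.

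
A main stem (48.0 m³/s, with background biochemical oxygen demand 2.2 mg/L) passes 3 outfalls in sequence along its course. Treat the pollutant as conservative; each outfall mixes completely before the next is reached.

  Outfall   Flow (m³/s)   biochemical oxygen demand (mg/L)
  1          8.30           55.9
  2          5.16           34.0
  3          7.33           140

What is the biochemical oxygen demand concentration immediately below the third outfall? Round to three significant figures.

Outfall 1: combined Q = 56.30 m³/s; C = (48.00·2.200 + 8.300·55.90)/56.30 = 10.12 mg/L.
Outfall 2: combined Q = 61.46 m³/s; C = (56.30·10.12 + 5.160·34.00)/61.46 = 12.12 mg/L.
Outfall 3: combined Q = 68.79 m³/s; C = (61.46·12.12 + 7.330·140.0)/68.79 = 25.75 mg/L.

25.7 mg/L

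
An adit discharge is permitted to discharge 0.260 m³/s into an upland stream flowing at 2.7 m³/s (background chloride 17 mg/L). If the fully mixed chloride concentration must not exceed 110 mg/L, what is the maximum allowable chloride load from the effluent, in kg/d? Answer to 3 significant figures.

Mass balance at the limit: 2.700·17.00 + 0.2600·Cₑ = 2.960·110 → Cₑ = 1076 mg/L.
Load = 0.2600 m³/s × 1076 g/m³ × 86 400 s/d = 24170 kg/d.

24200 kg/d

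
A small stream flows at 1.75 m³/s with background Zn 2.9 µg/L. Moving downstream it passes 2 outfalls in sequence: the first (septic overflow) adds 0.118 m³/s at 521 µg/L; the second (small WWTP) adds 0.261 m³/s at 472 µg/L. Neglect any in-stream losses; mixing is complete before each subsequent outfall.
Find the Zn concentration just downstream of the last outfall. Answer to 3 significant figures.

89.1 µg/L

Below outfall 1: Q → 1.868 m³/s, C = (1.750·2.900 + 0.1180·521.0)/1.868 = 35.63 µg/L.
Below outfall 2: Q → 2.129 m³/s, C = (1.868·35.63 + 0.2610·472.0)/2.129 = 89.12 µg/L.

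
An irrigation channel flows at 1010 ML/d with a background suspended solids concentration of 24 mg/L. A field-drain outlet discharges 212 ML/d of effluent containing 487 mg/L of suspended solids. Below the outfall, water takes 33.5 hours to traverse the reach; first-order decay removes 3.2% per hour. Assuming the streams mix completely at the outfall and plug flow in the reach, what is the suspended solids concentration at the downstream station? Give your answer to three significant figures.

35.1 mg/L

Mixed concentration C = ΣQC/ΣQ = (1010·24.00 + 212.0·487.0) / 1222 = 127500/1222 = 104.3 mg/L.
3.2%/h lost → k = −ln(1 − 0.032) = 0.03252 h⁻¹.
After decay, C = 104.3 × e^(−kt) = 104.3 × 0.3364 = 35.09 mg/L.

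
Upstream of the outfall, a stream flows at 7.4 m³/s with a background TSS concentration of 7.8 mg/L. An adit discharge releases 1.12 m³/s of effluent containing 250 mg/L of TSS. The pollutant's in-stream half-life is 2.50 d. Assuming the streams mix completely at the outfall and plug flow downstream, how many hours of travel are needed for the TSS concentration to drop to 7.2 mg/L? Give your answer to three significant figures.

Mixed concentration C = ΣQC/ΣQ = (7.400·7.800 + 1.120·250.0) / 8.520 = 337.7/8.520 = 39.64 mg/L.
Half-life 2.50 d → k = ln 2 / 2.50 = 0.2773 d⁻¹.
39.64·exp(−k·t) = 7.2 → t = ln(39.64/7.2)/k = 531500 s = 147.7 h.

148 h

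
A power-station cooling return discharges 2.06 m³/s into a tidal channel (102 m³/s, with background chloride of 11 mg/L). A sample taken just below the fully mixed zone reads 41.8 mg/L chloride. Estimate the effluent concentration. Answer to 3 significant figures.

1570 mg/L

Mass balance: 102.0·11.00 + 2.060·Cₑ = 104.1·41.80
→ Cₑ = (104.1·41.80 − 102.0·11.00) / 2.060 = 1567 mg/L.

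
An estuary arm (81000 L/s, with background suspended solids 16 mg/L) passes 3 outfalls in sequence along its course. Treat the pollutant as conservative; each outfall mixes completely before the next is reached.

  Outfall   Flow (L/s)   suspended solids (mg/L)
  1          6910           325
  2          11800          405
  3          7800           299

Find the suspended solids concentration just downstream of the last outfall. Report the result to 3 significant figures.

99.1 mg/L

Outfall 1: combined Q = 87910 L/s; C = (81000·16.00 + 6910·325.0)/87910 = 40.29 mg/L.
Outfall 2: combined Q = 99710 L/s; C = (87910·40.29 + 11800·405.0)/99710 = 83.45 mg/L.
Outfall 3: combined Q = 107500 L/s; C = (99710·83.45 + 7800·299.0)/107500 = 99.09 mg/L.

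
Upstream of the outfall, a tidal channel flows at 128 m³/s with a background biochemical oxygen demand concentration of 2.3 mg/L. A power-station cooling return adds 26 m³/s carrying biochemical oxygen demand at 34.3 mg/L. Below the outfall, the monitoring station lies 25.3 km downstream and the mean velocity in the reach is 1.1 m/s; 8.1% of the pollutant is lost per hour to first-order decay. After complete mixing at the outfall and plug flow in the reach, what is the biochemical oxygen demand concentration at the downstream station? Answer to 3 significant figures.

Mixed concentration C = ΣQC/ΣQ = (128.0·2.300 + 26.00·34.30) / 154.0 = 1186/154.0 = 7.703 mg/L.
Travel time t = 25.3·1000 / 1.1 = 23000 s = 6.389 h.
8.1%/h lost → k = −ln(1 − 0.081) = 0.08447 h⁻¹.
Applying C = C₀e^(−kt): 7.703 × 0.5829 = 4.490 mg/L.

4.49 mg/L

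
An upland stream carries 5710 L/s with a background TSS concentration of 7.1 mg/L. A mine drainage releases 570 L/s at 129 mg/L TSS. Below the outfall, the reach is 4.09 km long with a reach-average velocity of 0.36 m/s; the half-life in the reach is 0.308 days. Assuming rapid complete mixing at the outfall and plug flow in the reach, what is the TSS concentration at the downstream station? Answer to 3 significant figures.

Mass balance: C = (5710·7.100 + 570.0·129.0) / 6280 = 114100/6280 = 18.16 mg/L.
Travel time t = 4.09·1000 / 0.36 = 11360 s = 3.156 h.
Half-life 0.308 d → k = ln 2 / 0.308 = 2.250 d⁻¹.
First-order decay: C = 18.16·exp(−k·t) = 18.16·0.7438 = 13.51 mg/L.

13.5 mg/L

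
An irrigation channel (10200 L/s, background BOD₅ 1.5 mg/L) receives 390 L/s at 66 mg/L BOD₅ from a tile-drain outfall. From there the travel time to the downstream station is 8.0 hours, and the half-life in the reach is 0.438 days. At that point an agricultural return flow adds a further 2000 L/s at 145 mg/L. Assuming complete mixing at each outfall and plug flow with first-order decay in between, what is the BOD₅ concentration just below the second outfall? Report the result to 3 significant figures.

Conservation of mass: C = (10200·1.500 + 390.0·66.00) / 10590 = 41040/10590 = 3.875 mg/L; combined flow 10590 L/s.
Half-life 0.438 d → k = ln 2 / 0.438 = 1.583 d⁻¹.
Applying C = C₀e^(−kt): 3.875 × 0.5901 = 2.287 mg/L.
Second outfall: C = (10590·2.287 + 2000·145.0)/12590 = 24.96 mg/L.

25.0 mg/L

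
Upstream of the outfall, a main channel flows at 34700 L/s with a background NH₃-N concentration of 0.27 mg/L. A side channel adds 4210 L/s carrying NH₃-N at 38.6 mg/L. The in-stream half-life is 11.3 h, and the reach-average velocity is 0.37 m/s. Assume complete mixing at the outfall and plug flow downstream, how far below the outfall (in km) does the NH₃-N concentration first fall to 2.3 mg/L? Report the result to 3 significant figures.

After mixing, C = (34700·0.2700 + 4210·38.60) / 38910 = 171900/38910 = 4.417 mg/L.
Half-life 11.3 h → k = ln 2 / 11.3 = 0.06134 h⁻¹ = 1.472 d⁻¹.
Set 4.417·exp(−k·t) = 2.3 → t = ln(4.417/2.3)/k = 38300 s = 10.64 h.
Distance = v·t = 0.37·38300 = 14170 m = 14.17 km.

14.2 km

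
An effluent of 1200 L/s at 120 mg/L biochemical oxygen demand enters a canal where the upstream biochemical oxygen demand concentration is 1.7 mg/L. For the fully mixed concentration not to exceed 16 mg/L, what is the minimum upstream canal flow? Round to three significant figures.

Set C_mix = 16: (Q·1.700 + 1200·120.0) / (Q + 1200) = 16
→ Q = 1200·(120.0 − 16)/(16 − 1.700) = 8727 L/s.

8730 L/s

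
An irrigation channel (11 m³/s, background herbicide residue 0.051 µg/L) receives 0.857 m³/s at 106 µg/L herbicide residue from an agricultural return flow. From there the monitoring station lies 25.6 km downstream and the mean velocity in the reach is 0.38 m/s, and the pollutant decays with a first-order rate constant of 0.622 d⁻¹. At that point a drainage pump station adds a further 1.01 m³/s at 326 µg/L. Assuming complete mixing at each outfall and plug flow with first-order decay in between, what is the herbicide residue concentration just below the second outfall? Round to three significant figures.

Mass balance: C = (11.00·0.05100 + 0.8570·106.0) / 11.86 = 91.40/11.86 = 7.709 µg/L; combined flow 11.86 m³/s.
Travel time t = 25.6·1000 / 0.38 = 67370 s = 18.71 h.
First-order decay: C = 7.709·exp(−k·t) = 7.709·0.6157 = 4.746 µg/L.
At the second outfall, C = (11.86·4.746 + 1.010·326.0) / (11.86 + 1.010) = 29.96 µg/L.

30.0 µg/L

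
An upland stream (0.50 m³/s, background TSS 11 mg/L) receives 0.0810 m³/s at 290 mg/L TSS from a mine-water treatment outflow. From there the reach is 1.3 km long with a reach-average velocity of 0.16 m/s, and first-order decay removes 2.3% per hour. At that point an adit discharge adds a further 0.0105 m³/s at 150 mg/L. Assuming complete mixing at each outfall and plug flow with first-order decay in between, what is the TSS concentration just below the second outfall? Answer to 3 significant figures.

49.2 mg/L

Flow-weighted average: C = (0.5000·11.00 + 0.08100·290.0) / 0.5810 = 28.99/0.5810 = 49.90 mg/L; combined flow 0.5810 m³/s.
Travel time t = 1.3·1000 / 0.16 = 8125 s = 2.257 h.
2.3%/h lost → k = −ln(1 − 0.023) = 0.02327 h⁻¹.
Decay over the reach: 49.90·exp(−kt) = 49.90·0.9488 = 47.34 mg/L.
At the second outfall, C = (0.5810·47.34 + 0.01050·150.0) / (0.5810 + 0.01050) = 49.17 mg/L.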